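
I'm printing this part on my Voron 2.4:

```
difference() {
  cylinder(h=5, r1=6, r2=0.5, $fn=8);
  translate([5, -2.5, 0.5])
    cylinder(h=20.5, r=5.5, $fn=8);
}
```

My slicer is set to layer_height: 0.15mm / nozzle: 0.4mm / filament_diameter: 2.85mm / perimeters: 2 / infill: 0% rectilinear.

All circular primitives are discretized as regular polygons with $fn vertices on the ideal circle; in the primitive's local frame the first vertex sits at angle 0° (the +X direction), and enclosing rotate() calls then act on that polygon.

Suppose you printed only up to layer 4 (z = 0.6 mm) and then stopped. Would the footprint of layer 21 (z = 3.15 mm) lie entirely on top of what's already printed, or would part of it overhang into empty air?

Compare the two slices. At z = 0.6: the cone contributes a regular 8-gon of circumradius 5.340 (interpolated between r1=6 and r2=0.5 at t=0.120) (area = (8/2)·5.340²·sin(360°/8) = 80.65 mm²); the r=5.5 cylinder at (5, -2.5) gives a regular 8-gon of circumradius 5.5 (constant along its height) (area = (8/2)·5.500²·sin(360°/8) = 85.56 mm²); After the difference (first − rest): starting from the cone (80.65 mm²), the r=5.5 cylinder at (5, -2.5) partially overlaps it — only the 28.18 mm² overlap (of its 85.56 mm²) is removed, clipping the outline — area = 52.47 mm². At z = 3.15: the cone (r1=6→r2=0.5) has section circumradius 2.535 here — a regular 8-gon (area = (8/2)·2.535²·sin(360°/8) = 18.18 mm²); the r=5.5 cylinder at (5, -2.5) gives a regular 8-gon of circumradius 5.5 (constant along its height) (area = (8/2)·5.500²·sin(360°/8) = 85.56 mm²); Subtracting the remaining from the first: starting from the cone (18.18 mm²), the r=5.5 cylinder at (5, -2.5) partially overlaps it — only the 6.58 mm² overlap (of its 85.56 mm²) is removed, clipping the outline — area = 11.60 mm². Checking containment: the cross-section at z = 3.15 is a subset of the cross-section at z = 0.6.

entirely on top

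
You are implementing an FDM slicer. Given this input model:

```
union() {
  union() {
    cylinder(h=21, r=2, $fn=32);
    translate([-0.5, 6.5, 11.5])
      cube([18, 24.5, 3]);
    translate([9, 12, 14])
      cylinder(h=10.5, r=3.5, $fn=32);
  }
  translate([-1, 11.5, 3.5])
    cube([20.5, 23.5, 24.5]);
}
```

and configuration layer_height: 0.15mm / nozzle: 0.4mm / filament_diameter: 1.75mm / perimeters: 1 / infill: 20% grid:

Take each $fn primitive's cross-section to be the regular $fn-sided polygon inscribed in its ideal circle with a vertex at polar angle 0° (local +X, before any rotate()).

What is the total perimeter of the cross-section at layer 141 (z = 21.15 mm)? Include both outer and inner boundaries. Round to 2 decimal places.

91.07 mm

At z = 21.15 mm: the cylinder is absent (z outside [0, 21]); the cube at (-0.5, 6.5) is not intersected at this z (z outside [11.5, 14.5]); the r=3.5 cylinder at (9, 12) contributes a regular 32-gon of circumradius 3.5 (perimeter = 2·32·3.500·sin(180°/32) = 21.96 mm); Taking the union: only the r=3.5 cylinder at (9, 12) is present, so the union is just that shape — boundary = 21.96 mm; the cube at (-1, 11.5) (footprint 20.5×23.5) is included at this height (perimeter 88.00 mm); Taking the union: the regions partially overlap (shared area 22.59 mm²), so the edge portions inside another operand are dropped and the merged outline is re-measured after clipping — boundary = 91.07 mm. Overall, the cross-section is a single solid region. Total boundary length (outer) = 91.07 mm.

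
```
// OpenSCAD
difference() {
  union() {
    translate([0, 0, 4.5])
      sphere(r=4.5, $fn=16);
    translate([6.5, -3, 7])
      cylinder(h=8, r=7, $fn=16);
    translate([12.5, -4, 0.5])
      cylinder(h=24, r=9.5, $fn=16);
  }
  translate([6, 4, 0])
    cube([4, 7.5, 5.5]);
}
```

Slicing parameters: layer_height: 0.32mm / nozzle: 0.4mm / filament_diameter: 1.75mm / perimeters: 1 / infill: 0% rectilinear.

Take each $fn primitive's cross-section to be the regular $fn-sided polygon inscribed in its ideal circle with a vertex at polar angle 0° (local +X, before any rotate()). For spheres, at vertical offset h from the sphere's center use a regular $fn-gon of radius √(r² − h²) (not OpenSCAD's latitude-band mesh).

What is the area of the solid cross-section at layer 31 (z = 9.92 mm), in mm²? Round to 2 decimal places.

At z = 9.92 mm: the sphere is absent (|z−center|=5.420 > r=4.5); the r=7 cylinder at (6.5, -3) contributes a regular 16-gon of circumradius 7 (area = (16/2)·7.000²·sin(360°/16) = 150.01 mm²); the cylinder at (12.5, -4): section is a regular 16-gon, circumradius r=9.5 (area = (16/2)·9.500²·sin(360°/16) = 276.30 mm²); Combining (union): the regions partially overlap — summed areas 426.31 mm² minus the doubly-counted overlap 107.54 mm² gives 318.77 mm² — area = 318.77 mm²; the cube at (6, 4) is absent (z outside [0, 5.5]); Subtracting the remaining from the first: none of the subtracted shapes is present at this height, so the result so far is unchanged — area = 318.77 mm². Overall, the cross-section is a single solid region. Net area = 318.77 mm².

318.77 mm²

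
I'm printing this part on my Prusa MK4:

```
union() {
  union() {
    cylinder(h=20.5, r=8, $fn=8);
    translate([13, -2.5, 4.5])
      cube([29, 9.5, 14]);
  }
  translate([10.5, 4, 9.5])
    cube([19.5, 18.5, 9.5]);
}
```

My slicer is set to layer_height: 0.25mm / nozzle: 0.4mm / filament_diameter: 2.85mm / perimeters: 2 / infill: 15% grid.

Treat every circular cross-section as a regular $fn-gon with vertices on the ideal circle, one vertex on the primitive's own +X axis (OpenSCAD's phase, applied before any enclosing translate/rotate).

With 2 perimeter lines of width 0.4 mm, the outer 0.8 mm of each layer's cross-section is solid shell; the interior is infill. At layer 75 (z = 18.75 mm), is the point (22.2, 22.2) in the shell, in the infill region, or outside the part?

shell

At z = 18.75 mm: the r=8 cylinder contributes a regular 8-gon of circumradius 8; the cube at (13, -2.5) is absent (z outside [4.5, 18.5]); Taking the union: only the r=8 cylinder is present, so the union is just that shape — 1 connected region; the cube at (10.5, 4) is present — its section is the full 19.5×18.5 rectangle; Merging all regions: the 2 present regions are separate (no shared area or edge), so areas and boundary lengths simply add and each stays a separate island — 2 connected regions. Overall, the cross-section has 2 separate islands. The nearest boundary edge runs (10.50, 22.50)→(30.00, 22.50); distance from the point to it = 0.30 mm. (Shell/infill is judged within the island containing the point — the largest one.) The point is inside the cross-section, 0.30 mm from the nearest boundary — within the 0.8 mm shell band (2 × 0.4).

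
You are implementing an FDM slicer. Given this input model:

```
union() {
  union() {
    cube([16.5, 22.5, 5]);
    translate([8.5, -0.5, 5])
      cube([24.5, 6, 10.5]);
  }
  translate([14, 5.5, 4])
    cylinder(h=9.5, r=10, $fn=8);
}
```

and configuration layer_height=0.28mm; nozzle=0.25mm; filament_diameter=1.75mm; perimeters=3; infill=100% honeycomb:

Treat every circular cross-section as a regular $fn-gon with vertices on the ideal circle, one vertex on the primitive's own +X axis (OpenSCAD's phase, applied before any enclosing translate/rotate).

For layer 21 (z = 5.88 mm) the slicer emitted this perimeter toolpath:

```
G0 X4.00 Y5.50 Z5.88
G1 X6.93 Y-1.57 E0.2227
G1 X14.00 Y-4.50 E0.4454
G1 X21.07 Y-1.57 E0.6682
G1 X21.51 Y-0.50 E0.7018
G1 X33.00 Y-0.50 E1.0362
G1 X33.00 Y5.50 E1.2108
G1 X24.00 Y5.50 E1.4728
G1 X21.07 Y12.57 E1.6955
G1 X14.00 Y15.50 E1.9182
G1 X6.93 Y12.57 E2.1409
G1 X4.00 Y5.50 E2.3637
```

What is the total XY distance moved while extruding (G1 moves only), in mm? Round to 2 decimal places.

81.22 mm

Sum the Euclidean lengths of each G1 segment: total = 81.22 mm.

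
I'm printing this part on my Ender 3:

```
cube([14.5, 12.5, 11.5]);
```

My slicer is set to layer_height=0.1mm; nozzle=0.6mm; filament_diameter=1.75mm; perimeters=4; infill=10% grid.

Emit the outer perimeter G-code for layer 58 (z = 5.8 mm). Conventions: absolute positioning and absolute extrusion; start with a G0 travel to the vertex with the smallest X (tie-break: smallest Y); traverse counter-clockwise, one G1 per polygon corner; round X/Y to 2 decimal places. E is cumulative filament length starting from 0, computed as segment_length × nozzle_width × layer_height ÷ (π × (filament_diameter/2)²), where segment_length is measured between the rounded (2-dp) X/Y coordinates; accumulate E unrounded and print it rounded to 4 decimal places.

At z = 5.8 mm: the cube is present — its section is the full 14.5×12.5 rectangle. The outline is a single polygon with 4 vertices. Extrusion per mm of travel: 0.6 × 0.1 / (π × 0.875²) = 0.024945. Accumulating E over each segment gives final E = 1.3470.

G0 X0.00 Y0.00 Z5.80
G1 X14.50 Y0.00 E0.3617
G1 X14.50 Y12.50 E0.6735
G1 X0.00 Y12.50 E1.0352
G1 X0.00 Y0.00 E1.3470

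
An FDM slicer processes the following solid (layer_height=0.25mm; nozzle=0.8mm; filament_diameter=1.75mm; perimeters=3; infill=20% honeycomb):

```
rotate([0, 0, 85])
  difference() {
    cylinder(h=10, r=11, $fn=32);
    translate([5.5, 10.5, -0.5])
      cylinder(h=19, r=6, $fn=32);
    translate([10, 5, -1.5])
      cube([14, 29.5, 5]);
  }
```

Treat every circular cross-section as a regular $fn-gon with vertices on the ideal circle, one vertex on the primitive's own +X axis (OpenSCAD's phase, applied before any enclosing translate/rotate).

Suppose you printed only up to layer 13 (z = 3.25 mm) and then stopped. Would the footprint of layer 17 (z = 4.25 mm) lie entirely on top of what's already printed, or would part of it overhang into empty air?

entirely on top

Compare the two slices. At z = 3.25: the r=11 cylinder contributes a regular 32-gon of circumradius 11 (area = (32/2)·11.000²·sin(360°/32) = 377.69 mm²); the r=6 cylinder at (5.5, 10.5) gives a regular 32-gon of circumradius 6 (constant along its height) (area = (32/2)·6.000²·sin(360°/32) = 112.37 mm²); the cube at (10, 5) is present — its section is the full 14×29.5 rectangle (area 413.00 mm²); Taking the first minus the rest: starting from the r=11 cylinder (377.69 mm²), the r=6 cylinder at (5.5, 10.5) partially overlaps it — only the 39.64 mm² overlap (of its 112.37 mm²) is removed, clipping the outline; the 14×29.5 cube at (10, 5) misses the remaining region (no effect) — area = 338.06 mm²; (whole slice rotated 85° about Z — lengths, areas and connectivity unchanged). At z = 4.25: the r=11 cylinder gives a regular 32-gon of circumradius 11 (constant along its height) (area = (32/2)·11.000²·sin(360°/32) = 377.69 mm²); the r=6 cylinder at (5.5, 10.5) gives a regular 32-gon of circumradius 6 (constant along its height) (area = (32/2)·6.000²·sin(360°/32) = 112.37 mm²); the cube at (10, 5) does not reach this height (z outside [-1.5, 3.5]); Subtracting the remaining from the first: starting from the r=11 cylinder (377.69 mm²), the r=6 cylinder at (5.5, 10.5) partially overlaps it — only the 39.64 mm² overlap (of its 112.37 mm²) is removed, clipping the outline — area = 338.06 mm²; (whole slice rotated 85° about Z — lengths, areas and connectivity unchanged). Checking containment: the cross-section at z = 4.25 is a subset of the cross-section at z = 3.25.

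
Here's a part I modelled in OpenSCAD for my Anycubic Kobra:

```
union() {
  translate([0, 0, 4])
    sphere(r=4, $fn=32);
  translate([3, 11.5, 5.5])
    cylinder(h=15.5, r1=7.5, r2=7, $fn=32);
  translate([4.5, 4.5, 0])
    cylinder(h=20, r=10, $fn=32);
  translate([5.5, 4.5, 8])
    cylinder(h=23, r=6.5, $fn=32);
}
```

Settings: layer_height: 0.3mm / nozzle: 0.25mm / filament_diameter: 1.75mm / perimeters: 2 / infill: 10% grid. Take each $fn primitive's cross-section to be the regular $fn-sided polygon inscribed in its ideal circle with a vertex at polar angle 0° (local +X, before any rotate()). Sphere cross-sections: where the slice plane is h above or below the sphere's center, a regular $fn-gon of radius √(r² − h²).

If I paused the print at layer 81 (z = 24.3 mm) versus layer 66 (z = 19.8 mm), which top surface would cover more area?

Layer 81 (z = 24.3): the sphere does not reach this height (|z−center|=20.300 > r=4); the cone at (3, 11.5) is absent (z outside [5.5, 21]); the cylinder at (4.5, 4.5) is absent (z outside [0, 20]); the r=6.5 cylinder at (5.5, 4.5) gives a regular 32-gon of circumradius 6.5 (constant along its height) (area = (32/2)·6.500²·sin(360°/32) = 131.88 mm²); Taking the union: only the r=6.5 cylinder at (5.5, 4.5) is present, so the union is just that shape — area = 131.88 mm². So its area = 131.88 mm². Layer 66 (z = 19.8): the sphere does not reach this height (|z−center|=15.800 > r=4); the cone at (3, 11.5) contributes a regular 32-gon of circumradius 7.039 (interpolated between r1=7.5 and r2=7 at t=0.923) (area = (32/2)·7.039²·sin(360°/32) = 154.65 mm²); the r=10 cylinder at (4.5, 4.5) gives a regular 32-gon of circumradius 10 (constant along its height) (area = (32/2)·10.000²·sin(360°/32) = 312.14 mm²); the cylinder at (5.5, 4.5): section is a regular 32-gon, circumradius r=6.5 (area = (32/2)·6.500²·sin(360°/32) = 131.88 mm²); Taking the union: the regions partially overlap — summed areas 598.67 mm² minus the doubly-counted overlap 236.01 mm² gives 362.67 mm² — area = 362.67 mm². So its area = 362.67 mm². Layer 66 is larger (362.67 vs 131.88 mm²).

layer 66 (z = 19.8 mm)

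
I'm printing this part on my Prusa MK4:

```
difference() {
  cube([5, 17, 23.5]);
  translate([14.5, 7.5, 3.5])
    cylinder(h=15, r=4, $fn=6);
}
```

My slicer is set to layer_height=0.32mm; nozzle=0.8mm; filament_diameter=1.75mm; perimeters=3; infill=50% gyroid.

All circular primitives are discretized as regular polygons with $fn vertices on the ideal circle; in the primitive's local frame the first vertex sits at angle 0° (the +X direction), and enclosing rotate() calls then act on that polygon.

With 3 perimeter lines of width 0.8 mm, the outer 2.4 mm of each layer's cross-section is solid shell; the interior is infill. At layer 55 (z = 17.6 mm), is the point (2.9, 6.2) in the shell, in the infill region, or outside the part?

shell

At z = 17.6 mm: the 5×17 cube contributes its full rectangle; the cylinder at (14.5, 7.5): section is a regular 6-gon, circumradius r=4; Taking the first minus the rest: starting from the 5×17 cube, the r=4 cylinder at (14.5, 7.5) misses the remaining region (no effect) — 1 connected region. Overall, the cross-section is a single solid region. The nearest boundary edge runs (5.00, 17.00)→(5.00, 0.00); distance from the point to it = 2.10 mm. The point is inside the cross-section, 2.10 mm from the nearest boundary — within the 2.4 mm shell band (3 × 0.8).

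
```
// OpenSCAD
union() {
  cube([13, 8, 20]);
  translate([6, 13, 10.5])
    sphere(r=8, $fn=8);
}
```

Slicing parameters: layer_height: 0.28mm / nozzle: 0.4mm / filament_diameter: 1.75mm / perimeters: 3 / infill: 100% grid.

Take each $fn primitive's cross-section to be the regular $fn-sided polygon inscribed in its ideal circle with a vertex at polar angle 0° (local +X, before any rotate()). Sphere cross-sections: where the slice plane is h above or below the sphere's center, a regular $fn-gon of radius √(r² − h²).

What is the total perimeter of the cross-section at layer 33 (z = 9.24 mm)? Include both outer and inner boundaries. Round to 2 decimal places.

At z = 9.24 mm: the cube is present — its section is the full 13×8 rectangle (perimeter 42.00 mm); the r=8 sphere at (6, 13) contributes a regular 8-gon of circumradius √(8²−1.26²) = 7.900 (perimeter = 2·8·7.900·sin(180°/8) = 48.37 mm); Combining (union): the regions partially overlap (shared area 19.62 mm²), so the edge portions inside another operand are dropped and the merged outline is re-measured after clipping — boundary = 65.35 mm. Overall, the cross-section is a single solid region. Total boundary length (outer) = 65.35 mm.

65.35 mm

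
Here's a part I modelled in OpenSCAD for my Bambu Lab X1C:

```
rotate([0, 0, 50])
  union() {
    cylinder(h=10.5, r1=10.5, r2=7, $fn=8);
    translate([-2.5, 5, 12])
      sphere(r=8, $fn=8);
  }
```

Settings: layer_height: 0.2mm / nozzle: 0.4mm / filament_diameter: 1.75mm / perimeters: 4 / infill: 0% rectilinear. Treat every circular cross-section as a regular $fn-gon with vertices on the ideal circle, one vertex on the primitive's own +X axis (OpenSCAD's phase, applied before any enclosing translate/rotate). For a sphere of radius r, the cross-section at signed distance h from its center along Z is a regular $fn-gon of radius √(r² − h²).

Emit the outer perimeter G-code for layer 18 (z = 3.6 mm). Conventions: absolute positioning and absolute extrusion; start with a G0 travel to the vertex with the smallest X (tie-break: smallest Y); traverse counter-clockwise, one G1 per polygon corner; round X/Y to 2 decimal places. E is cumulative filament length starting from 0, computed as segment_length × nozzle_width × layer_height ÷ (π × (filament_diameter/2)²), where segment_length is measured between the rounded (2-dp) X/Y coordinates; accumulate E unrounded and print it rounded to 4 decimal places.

G0 X-9.26 Y-0.81 Z3.60
G1 X-5.98 Y-7.12 E0.2365
G1 X0.81 Y-9.26 E0.4733
G1 X7.12 Y-5.98 E0.7099
G1 X9.26 Y0.81 E0.9466
G1 X5.98 Y7.12 E1.1832
G1 X-0.81 Y9.26 E1.4200
G1 X-7.12 Y5.98 E1.6565
G1 X-9.26 Y-0.81 E1.8933

At z = 3.6 mm: the cone (r1=10.5→r2=7) has section circumradius 9.300 here — a regular 8-gon; the sphere at (-2.5, 5) is absent (|z−center|=8.400 > r=8); Combining (union): only the cone is present, so the union is just that shape — 1 connected region; (rotated 50° about Z; rotation is an isometry so areas/perimeters/island counts are preserved). The outline is a single polygon with 8 vertices. Extrusion per mm of travel: 0.4 × 0.2 / (π × 0.875²) = 0.033260. Accumulating E over each segment gives final E = 1.8933.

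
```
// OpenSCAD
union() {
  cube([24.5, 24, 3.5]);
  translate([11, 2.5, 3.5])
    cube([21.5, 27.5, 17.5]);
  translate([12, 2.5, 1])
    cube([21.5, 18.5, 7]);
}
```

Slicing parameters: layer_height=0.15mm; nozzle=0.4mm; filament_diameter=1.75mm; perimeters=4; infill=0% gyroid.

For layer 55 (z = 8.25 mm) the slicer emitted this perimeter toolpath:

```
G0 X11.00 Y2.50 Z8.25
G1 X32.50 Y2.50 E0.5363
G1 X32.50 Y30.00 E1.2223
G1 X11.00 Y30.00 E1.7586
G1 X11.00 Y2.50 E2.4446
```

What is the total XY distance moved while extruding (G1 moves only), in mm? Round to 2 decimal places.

98.00 mm

Sum the Euclidean lengths of each G1 segment: total = 98.00 mm.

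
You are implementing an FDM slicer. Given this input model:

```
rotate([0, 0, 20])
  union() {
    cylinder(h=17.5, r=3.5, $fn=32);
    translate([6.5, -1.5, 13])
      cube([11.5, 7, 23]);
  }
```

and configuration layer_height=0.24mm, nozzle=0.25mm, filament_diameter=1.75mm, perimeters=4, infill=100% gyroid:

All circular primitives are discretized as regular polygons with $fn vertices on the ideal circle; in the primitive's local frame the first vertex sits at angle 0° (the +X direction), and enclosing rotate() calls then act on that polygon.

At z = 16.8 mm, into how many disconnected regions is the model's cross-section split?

At z = 16.8 mm: the r=3.5 cylinder contributes a regular 32-gon of circumradius 3.5; the 11.5×7 cube at (6.5, -1.5) contributes its full rectangle; Taking the union: the 2 present regions are separate (no shared area or edge), so areas and boundary lengths simply add and each stays a separate island — 2 connected regions; (rotated 20° about Z; rotation is an isometry so areas/perimeters/island counts are preserved). The result has 2 disconnected regions.

2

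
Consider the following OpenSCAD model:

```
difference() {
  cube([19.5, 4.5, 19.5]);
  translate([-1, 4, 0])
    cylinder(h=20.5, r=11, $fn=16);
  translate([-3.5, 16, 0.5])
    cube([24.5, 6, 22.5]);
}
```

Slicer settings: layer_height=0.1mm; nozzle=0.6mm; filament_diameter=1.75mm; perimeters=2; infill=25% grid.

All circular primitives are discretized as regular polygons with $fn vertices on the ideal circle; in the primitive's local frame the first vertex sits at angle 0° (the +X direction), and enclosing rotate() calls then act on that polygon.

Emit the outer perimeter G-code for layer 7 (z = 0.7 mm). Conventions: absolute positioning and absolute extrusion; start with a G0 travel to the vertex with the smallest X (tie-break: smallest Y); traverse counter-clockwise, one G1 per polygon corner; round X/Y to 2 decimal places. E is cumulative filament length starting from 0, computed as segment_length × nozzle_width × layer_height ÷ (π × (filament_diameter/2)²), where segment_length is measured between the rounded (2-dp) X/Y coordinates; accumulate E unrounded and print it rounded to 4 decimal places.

At z = 0.7 mm: the 19.5×4.5 cube contributes its full rectangle; the r=11 cylinder at (-1, 4) contributes a regular 16-gon of circumradius 11; the 24.5×6 cube at (-3.5, 16) contributes its full rectangle; Subtracting the remaining from the first: starting from the 19.5×4.5 cube, the r=11 cylinder at (-1, 4) partially overlaps it — only the 43.38 mm² overlap (of its 370.44 mm²) is removed, clipping the outline; the 24.5×6 cube at (-3.5, 16) misses the remaining region (no effect) — 1 connected region. The outline is a single polygon with 5 vertices. Extrusion per mm of travel: 0.6 × 0.1 / (π × 0.875²) = 0.024945. Accumulating E over each segment gives final E = 0.7231.

G0 X9.20 Y0.00 Z0.70
G1 X19.50 Y0.00 E0.2569
G1 X19.50 Y4.50 E0.3692
G1 X9.90 Y4.50 E0.6087
G1 X10.00 Y4.00 E0.6214
G1 X9.20 Y0.00 E0.7231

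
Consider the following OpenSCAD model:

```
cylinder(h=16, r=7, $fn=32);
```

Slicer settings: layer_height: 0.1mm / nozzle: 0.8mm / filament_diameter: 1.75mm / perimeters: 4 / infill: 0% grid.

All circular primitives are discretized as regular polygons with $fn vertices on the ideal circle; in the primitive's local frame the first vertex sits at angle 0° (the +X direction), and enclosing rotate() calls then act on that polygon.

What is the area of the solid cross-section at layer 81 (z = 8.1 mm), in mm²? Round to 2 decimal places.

152.95 mm²

At z = 8.1 mm: the r=7 cylinder gives a regular 32-gon of circumradius 7 (constant along its height) (area = (32/2)·7.000²·sin(360°/32) = 152.95 mm²). Overall, the cross-section is a single solid region. Net area = 152.95 mm².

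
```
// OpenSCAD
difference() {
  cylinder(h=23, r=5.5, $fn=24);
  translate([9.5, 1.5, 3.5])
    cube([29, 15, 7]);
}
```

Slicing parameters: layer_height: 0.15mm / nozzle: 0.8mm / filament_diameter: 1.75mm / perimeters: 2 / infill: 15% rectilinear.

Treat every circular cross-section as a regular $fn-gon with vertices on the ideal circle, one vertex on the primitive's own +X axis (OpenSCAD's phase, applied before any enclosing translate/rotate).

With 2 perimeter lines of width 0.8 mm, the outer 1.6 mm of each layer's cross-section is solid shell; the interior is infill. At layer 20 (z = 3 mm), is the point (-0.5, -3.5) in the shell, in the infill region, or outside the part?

At z = 3 mm: the r=5.5 cylinder contributes a regular 24-gon of circumradius 5.5; the cube at (9.5, 1.5) is not intersected at this z (z outside [3.5, 10.5]); Subtracting the remaining from the first: none of the subtracted shapes is present at this height, so the r=5.5 cylinder is unchanged — 1 connected region. Overall, the cross-section is a single solid region. The nearest boundary edge runs (-1.42, -5.31)→(-0.00, -5.50); distance from the point to it = 1.92 mm. The point is inside the cross-section and 1.92 mm from the nearest boundary — more than the 1.6 mm shell width (2 × 0.8), so it's in the infill interior.

infill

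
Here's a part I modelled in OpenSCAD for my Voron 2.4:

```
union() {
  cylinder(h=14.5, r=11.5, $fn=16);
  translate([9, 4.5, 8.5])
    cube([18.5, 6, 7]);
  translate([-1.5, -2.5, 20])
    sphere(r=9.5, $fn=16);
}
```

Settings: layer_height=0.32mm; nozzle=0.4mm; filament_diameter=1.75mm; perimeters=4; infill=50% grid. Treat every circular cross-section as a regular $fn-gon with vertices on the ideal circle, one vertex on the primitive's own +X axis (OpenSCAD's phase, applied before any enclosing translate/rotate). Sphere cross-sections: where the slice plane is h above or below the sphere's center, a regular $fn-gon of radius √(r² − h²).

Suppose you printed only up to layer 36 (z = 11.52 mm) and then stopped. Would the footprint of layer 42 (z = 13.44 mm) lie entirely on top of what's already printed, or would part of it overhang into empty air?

entirely on top

Compare the two slices. At z = 11.52: the cylinder: section is a regular 16-gon, circumradius r=11.5 (area = (16/2)·11.500²·sin(360°/16) = 404.88 mm²); the 18.5×6 cube at (9, 4.5) contributes its full rectangle (area 111.00 mm²); the r=9.5 sphere at (-1.5, -2.5) slices to a regular 16-gon of circumradius 4.282 (√(r²−h²) with h=8.48 from center) (area = (16/2)·4.282²·sin(360°/16) = 56.15 mm²); Merging all regions: the regions partially overlap — summed areas 572.03 mm² minus the doubly-counted overlap 57.96 mm² gives 514.06 mm² — area = 514.06 mm². At z = 13.44: the cylinder: section is a regular 16-gon, circumradius r=11.5 (area = (16/2)·11.500²·sin(360°/16) = 404.88 mm²); the cube at (9, 4.5) is present — its section is the full 18.5×6 rectangle (area 111.00 mm²); the sphere at (-1.5, -2.5): section is a regular 16-gon, circumradius = √(r²−h²) = √(9.5²−6.56²) = 6.871 (area = (16/2)·6.871²·sin(360°/16) = 144.55 mm²); Taking the union: the regions partially overlap — summed areas 660.43 mm² minus the doubly-counted overlap 146.37 mm² gives 514.06 mm² — area = 514.06 mm². Checking containment: the cross-section at z = 13.44 is a subset of the cross-section at z = 11.52.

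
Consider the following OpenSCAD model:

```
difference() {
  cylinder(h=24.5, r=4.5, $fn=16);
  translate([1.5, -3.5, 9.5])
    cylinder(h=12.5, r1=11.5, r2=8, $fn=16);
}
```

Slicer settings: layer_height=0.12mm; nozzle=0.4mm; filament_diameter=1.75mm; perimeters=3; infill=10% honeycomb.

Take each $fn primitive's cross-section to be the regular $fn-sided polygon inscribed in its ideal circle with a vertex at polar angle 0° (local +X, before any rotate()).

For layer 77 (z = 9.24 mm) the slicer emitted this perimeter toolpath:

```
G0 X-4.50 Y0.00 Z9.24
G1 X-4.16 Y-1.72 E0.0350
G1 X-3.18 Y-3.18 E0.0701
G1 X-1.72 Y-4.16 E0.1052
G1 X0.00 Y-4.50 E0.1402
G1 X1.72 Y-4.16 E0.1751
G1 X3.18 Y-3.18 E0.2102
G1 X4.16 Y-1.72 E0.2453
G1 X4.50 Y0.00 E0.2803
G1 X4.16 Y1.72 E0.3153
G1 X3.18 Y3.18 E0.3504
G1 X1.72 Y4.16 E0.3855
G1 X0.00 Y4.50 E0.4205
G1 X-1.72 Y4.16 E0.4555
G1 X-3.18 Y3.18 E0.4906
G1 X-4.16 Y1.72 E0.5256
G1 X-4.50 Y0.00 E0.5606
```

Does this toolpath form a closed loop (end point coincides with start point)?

Start point (G0): (-4.50, 0.00). End point (last G1): the path returns to the start — closed.

yes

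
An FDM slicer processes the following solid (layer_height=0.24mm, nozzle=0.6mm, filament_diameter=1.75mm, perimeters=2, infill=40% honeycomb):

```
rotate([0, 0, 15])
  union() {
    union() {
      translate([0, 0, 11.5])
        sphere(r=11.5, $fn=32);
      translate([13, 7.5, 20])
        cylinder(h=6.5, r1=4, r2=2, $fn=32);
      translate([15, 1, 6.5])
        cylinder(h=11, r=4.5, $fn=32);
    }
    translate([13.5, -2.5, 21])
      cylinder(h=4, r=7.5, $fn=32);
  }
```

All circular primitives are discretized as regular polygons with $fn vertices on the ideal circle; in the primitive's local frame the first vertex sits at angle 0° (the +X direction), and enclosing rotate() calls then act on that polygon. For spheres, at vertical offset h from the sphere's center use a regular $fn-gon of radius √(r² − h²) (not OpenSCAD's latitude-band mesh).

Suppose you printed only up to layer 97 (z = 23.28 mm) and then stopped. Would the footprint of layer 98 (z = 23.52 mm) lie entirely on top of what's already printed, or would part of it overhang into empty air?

Compare the two slices. At z = 23.28: the sphere does not reach this height (|z−center|=11.780 > r=11.5); the cone at (13, 7.5): at t=0.505 of its height the radius interpolates to r₁+(r₂−r₁)t = 2.991, giving a regular 32-gon of that circumradius (area = (32/2)·2.991²·sin(360°/32) = 27.92 mm²); the cylinder at (15, 1) is not intersected at this z (z outside [6.5, 17.5]); Taking the union: only the cone at (13, 7.5) is present, so the union is just that shape — area = 27.92 mm²; the r=7.5 cylinder at (13.5, -2.5) gives a regular 32-gon of circumradius 7.5 (constant along its height) (area = (32/2)·7.500²·sin(360°/32) = 175.58 mm²); Taking the union: the regions partially overlap — summed areas 203.50 mm² minus the doubly-counted overlap 0.81 mm² gives 202.69 mm² — area = 202.69 mm²; (rotated 15° about Z; rotation is an isometry so areas/perimeters/island counts are preserved). At z = 23.52: the sphere is not intersected at this z (|z−center|=12.020 > r=11.5); the cone at (13, 7.5): at t=0.542 of its height the radius interpolates to r₁+(r₂−r₁)t = 2.917, giving a regular 32-gon of that circumradius (area = (32/2)·2.917²·sin(360°/32) = 26.56 mm²); the cylinder at (15, 1) is not intersected at this z (z outside [6.5, 17.5]); Merging all regions: only the cone at (13, 7.5) is present, so the union is just that shape — area = 26.56 mm²; the cylinder at (13.5, -2.5): section is a regular 32-gon, circumradius r=7.5 (area = (32/2)·7.500²·sin(360°/32) = 175.58 mm²); Combining (union): the regions partially overlap — summed areas 202.14 mm² minus the doubly-counted overlap 0.61 mm² gives 201.53 mm² — area = 201.53 mm²; (rotated 15° about Z; rotation is an isometry so areas/perimeters/island counts are preserved). Checking containment: the cross-section at z = 23.52 is a subset of the cross-section at z = 23.28.

entirely on top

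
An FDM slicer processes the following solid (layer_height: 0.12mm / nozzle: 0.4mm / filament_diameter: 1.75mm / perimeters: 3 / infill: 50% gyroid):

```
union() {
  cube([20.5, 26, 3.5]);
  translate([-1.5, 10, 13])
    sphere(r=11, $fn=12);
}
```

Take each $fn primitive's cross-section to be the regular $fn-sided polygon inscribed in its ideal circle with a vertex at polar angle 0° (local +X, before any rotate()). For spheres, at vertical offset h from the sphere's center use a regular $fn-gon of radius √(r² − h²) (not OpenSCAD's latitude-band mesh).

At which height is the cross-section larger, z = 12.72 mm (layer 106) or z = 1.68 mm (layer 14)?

Layer 106 (z = 12.72): the cube is not intersected at this z (z outside [0, 3.5]); the r=11 sphere at (-1.5, 10) slices to a regular 12-gon of circumradius 10.996 (√(r²−h²) with h=0.28 from center) (area = (12/2)·10.996²·sin(360°/12) = 362.76 mm²); Taking the union: only the r=11 sphere at (-1.5, 10) is present, so the union is just that shape — area = 362.76 mm². So its area = 362.76 mm². Layer 14 (z = 1.68): the cube is present — its section is the full 20.5×26 rectangle (area 533.00 mm²); the sphere at (-1.5, 10) is absent (|z−center|=11.320 > r=11); Taking the union: only the 20.5×26 cube is present, so the union is just that shape — area = 533.00 mm². So its area = 533.00 mm². Layer 14 is larger (533.00 vs 362.76 mm²).

layer 14 (z = 1.68 mm)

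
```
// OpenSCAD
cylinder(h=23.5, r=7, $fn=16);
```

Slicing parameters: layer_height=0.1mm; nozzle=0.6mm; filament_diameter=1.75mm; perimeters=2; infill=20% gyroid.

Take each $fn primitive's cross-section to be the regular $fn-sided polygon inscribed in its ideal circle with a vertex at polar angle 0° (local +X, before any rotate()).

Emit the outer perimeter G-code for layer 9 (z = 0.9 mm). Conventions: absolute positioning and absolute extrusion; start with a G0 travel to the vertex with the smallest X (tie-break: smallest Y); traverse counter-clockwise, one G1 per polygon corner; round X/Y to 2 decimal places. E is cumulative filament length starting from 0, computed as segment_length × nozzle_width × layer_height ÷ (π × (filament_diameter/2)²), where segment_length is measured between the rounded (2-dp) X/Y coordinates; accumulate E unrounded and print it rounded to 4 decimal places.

G0 X-7.00 Y0.00 Z0.90
G1 X-6.47 Y-2.68 E0.0681
G1 X-4.95 Y-4.95 E0.1363
G1 X-2.68 Y-6.47 E0.2044
G1 X0.00 Y-7.00 E0.2726
G1 X2.68 Y-6.47 E0.3407
G1 X4.95 Y-4.95 E0.4089
G1 X6.47 Y-2.68 E0.4770
G1 X7.00 Y0.00 E0.5452
G1 X6.47 Y2.68 E0.6133
G1 X4.95 Y4.95 E0.6815
G1 X2.68 Y6.47 E0.7496
G1 X0.00 Y7.00 E0.8178
G1 X-2.68 Y6.47 E0.8859
G1 X-4.95 Y4.95 E0.9541
G1 X-6.47 Y2.68 E1.0222
G1 X-7.00 Y0.00 E1.0904

At z = 0.9 mm: the cylinder: section is a regular 16-gon, circumradius r=7. The outline is a single polygon with 16 vertices. Extrusion per mm of travel: 0.6 × 0.1 / (π × 0.875²) = 0.024945. Accumulating E over each segment gives final E = 1.0904.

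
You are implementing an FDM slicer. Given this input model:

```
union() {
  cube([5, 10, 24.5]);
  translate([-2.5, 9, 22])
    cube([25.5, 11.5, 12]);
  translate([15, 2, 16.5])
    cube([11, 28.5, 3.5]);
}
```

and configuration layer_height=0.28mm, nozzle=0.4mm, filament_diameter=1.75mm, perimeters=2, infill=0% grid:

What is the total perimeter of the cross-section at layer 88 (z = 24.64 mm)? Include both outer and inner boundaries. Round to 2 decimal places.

74.00 mm

At z = 24.64 mm: the cube is absent (z outside [0, 24.5]); the 25.5×11.5 cube at (-2.5, 9) contributes its full rectangle (perimeter 74.00 mm); the cube at (15, 2) is absent (z outside [16.5, 20]); Combining (union): only the 25.5×11.5 cube at (-2.5, 9) is present, so the union is just that shape — boundary = 74.00 mm. Overall, the cross-section is a single solid region. Total boundary length (outer) = 74.00 mm.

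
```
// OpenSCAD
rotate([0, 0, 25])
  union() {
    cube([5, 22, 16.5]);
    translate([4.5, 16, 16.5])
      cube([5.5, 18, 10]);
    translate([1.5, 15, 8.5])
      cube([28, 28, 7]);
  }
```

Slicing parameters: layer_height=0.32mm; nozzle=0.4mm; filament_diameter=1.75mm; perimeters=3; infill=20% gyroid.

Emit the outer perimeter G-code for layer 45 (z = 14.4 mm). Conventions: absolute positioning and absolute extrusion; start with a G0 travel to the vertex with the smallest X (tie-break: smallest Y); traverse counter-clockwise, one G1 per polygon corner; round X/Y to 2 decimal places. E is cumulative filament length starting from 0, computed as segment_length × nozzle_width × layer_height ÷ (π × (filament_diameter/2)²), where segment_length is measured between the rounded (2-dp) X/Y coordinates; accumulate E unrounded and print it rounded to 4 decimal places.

G0 X-16.81 Y39.61 Z14.40
G1 X-7.94 Y20.57 E1.1178
G1 X-9.30 Y19.94 E1.1976
G1 X0.00 Y0.00 E2.3684
G1 X4.53 Y2.11 E2.6344
G1 X-1.81 Y15.71 E3.4329
G1 X20.40 Y26.06 E4.7368
G1 X8.56 Y51.44 E6.2272
G1 X-16.81 Y39.61 E7.7169

At z = 14.4 mm: the cube (footprint 5×22) is included at this height; the cube at (4.5, 16) is not intersected at this z (z outside [16.5, 26.5]); the cube at (1.5, 15) is present — its section is the full 28×28 rectangle; Merging all regions: the regions partially overlap (shared area 24.50 mm²), so overlapping operands fuse into one piece — 1 connected region; (whole slice rotated 25° about Z — lengths, areas and connectivity unchanged). The outline is a single polygon with 8 vertices. Extrusion per mm of travel: 0.4 × 0.32 / (π × 0.875²) = 0.053216. Accumulating E over each segment gives final E = 7.7169.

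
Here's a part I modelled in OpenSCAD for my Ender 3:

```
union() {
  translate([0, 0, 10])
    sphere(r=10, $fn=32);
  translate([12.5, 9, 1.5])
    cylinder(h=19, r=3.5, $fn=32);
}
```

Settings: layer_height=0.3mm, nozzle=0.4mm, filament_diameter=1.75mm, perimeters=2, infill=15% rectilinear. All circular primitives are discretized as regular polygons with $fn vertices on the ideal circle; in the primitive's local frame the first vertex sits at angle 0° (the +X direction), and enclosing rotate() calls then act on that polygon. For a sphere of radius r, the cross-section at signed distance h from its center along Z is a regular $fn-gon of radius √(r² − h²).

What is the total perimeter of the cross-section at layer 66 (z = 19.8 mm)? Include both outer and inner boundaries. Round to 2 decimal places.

At z = 19.8 mm: the r=10 sphere contributes a regular 32-gon of circumradius √(10²−9.8²) = 1.990 (perimeter = 2·32·1.990·sin(180°/32) = 12.48 mm); the cylinder at (12.5, 9): section is a regular 32-gon, circumradius r=3.5 (perimeter = 2·32·3.500·sin(180°/32) = 21.96 mm); Combining (union): the 2 present regions are separate (no shared area or edge), so areas and boundary lengths simply add and each stays a separate island — boundary = 34.44 mm. Overall, the cross-section has 2 separate islands. Total boundary length (outer) = 34.44 mm.

34.44 mm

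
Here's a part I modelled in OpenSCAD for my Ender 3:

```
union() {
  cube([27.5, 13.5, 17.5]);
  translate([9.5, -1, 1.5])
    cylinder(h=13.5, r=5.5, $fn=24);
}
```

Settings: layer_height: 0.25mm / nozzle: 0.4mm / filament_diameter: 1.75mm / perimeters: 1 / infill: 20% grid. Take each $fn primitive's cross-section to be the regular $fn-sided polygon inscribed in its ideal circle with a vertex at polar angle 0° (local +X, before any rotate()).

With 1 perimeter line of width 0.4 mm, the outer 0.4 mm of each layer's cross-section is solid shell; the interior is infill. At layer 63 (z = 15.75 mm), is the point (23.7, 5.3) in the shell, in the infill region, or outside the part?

At z = 15.75 mm: the cube (footprint 27.5×13.5) is included at this height; the cylinder at (9.5, -1) is not intersected at this z (z outside [1.5, 15]); Taking the union: only the 27.5×13.5 cube is present, so the union is just that shape — 1 connected region. Overall, the cross-section is a single solid region. The nearest boundary edge runs (27.50, 0.00)→(27.50, 13.50); distance from the point to it = 3.80 mm. The point is inside the cross-section and 3.80 mm from the nearest boundary — more than the 0.4 mm shell width (1 × 0.4), so it's in the infill interior.

infill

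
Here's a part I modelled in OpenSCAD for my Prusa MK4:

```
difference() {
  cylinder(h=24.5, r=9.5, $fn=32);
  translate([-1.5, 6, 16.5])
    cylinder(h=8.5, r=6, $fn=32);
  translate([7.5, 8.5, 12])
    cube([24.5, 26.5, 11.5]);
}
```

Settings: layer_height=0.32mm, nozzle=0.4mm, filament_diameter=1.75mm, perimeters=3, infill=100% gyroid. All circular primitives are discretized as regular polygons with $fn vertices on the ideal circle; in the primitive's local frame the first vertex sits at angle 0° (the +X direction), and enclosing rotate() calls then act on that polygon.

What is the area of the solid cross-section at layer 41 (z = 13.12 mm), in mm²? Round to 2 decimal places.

281.71 mm²

At z = 13.12 mm: the r=9.5 cylinder gives a regular 32-gon of circumradius 9.5 (constant along its height) (area = (32/2)·9.500²·sin(360°/32) = 281.71 mm²); the cylinder at (-1.5, 6) is absent (z outside [16.5, 25]); the cube at (7.5, 8.5) (footprint 24.5×26.5) is included at this height (area 649.25 mm²); Subtracting the remaining from the first: starting from the r=9.5 cylinder (281.71 mm²), the 24.5×26.5 cube at (7.5, 8.5) misses the remaining region (no effect) — area = 281.71 mm². Overall, the cross-section is a single solid region. Net area = 281.71 mm².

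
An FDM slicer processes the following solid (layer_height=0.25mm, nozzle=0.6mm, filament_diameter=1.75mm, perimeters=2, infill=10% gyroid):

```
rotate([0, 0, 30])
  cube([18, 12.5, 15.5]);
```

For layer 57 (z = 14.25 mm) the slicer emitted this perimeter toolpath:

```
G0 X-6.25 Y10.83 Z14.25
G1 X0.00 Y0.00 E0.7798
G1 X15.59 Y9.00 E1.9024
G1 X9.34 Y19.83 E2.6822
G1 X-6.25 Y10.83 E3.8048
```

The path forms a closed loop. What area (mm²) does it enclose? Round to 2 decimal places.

225.09 mm²

Apply the shoelace formula to the sequence of (X, Y) vertices; enclosed area = 225.09 mm².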